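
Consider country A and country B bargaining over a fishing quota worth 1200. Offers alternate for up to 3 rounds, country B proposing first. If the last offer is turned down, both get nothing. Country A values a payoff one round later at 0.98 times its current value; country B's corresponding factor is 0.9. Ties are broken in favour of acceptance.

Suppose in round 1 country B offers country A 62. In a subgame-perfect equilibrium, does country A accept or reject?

Round 3 (country B proposes): country A will accept anything ≥ 0, so country B offers 0 and keeps 1200.
Round 2 (country A proposes): country B can get 1200 next round, worth 0.9 × 1200 = 1080 now. Country A offers 1080 and keeps 1200 − 1080 = 120.
So by rejecting in round 1, country A gets 120 next round, worth 0.98 × 120 = 117.6 now.
Offer 62 < 117.6, so country A rejects.

Reject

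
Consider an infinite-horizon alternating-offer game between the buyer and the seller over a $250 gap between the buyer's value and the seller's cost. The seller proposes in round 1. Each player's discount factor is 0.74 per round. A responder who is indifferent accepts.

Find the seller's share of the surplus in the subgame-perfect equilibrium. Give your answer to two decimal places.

Let x be the seller's share when the seller proposes and y be the buyer's share when the buyer proposes.
The buyer accepts iff offered ≥ 0.74·y, so x = 250 − 0.74y. Symmetrically y = 250 − 0.74x.
Substituting: x = 250 − 0.74(250 − 0.74x), giving x(1 − 0.74·0.74) = 250(1 − 0.74).
So x = 250 × 0.26 / 0.4524 ≈ 143.6782, and the buyer receives 250 − x ≈ 106.3218.

143.68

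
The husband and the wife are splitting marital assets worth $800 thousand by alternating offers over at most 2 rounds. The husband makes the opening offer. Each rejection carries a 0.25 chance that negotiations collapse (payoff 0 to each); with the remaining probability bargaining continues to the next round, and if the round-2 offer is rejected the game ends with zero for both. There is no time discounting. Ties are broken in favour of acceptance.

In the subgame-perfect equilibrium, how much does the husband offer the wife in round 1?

600

By backward induction:
Round 2 (the wife proposes): the husband will accept anything ≥ 0, so the wife offers 0 and keeps 800.
Round 1 (the husband proposes): rejecting gives the wife an expected 0.75 × 800 = 600; the husband offers that and keeps 200.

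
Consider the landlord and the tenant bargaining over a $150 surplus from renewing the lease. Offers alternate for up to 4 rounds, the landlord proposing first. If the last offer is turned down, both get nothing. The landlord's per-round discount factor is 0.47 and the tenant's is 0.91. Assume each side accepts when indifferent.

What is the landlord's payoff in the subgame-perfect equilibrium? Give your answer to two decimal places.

Round 4 (the tenant proposes): rejection yields 0 for the landlord; the tenant offers 0 and keeps 150.
Round 3 (the landlord proposes): the tenant can get 150 next round, worth 0.91 × 150 = 136.5 now. The landlord offers 136.5 and keeps 150 − 136.5 = 13.5.
Round 2 (the tenant proposes): the landlord can get 13.5 next round, worth 0.47 × 13.5 = 6.345 now. The tenant offers 6.345 and keeps 150 − 6.345 = 143.655.
Round 1 (the landlord proposes): the tenant can get 143.655 next round, worth 0.91 × 143.655 = 130.72605 now; the landlord offers that and keeps 19.27395.

19.27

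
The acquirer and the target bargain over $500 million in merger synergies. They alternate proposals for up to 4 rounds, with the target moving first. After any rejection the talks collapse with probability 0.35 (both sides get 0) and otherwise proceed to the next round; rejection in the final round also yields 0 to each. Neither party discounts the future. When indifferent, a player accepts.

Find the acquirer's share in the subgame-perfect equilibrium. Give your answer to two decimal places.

By backward induction:
Round 4 (the acquirer proposes): the target will accept anything ≥ 0, so the acquirer offers 0 and keeps 500.
Round 3 (the target proposes): rejecting gives the acquirer an expected 0.65 × 500 = 325. The target offers 325 and keeps 500 − 325 = 175.
Round 2 (the acquirer proposes): rejecting gives the target an expected 0.65 × 175 = 113.75; the acquirer offers that and keeps 386.25.
Round 1 (the target proposes): rejecting gives the acquirer an expected 0.65 × 386.25 = 251.0625. The target offers 251.0625 and keeps 500 − 251.0625 = 248.9375.

251.06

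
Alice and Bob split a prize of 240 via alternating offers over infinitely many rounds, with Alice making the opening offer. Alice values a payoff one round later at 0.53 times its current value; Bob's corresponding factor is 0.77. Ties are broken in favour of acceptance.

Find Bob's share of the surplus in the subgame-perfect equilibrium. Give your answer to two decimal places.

Let x be Alice's share when Alice proposes and y be Bob's share when Bob proposes.
Bob accepts iff offered ≥ 0.77·y, so x = 240 − 0.77y. Symmetrically y = 240 − 0.53x.
Substituting: x = 240 − 0.77(240 − 0.53x), giving x(1 − 0.53·0.77) = 240(1 − 0.77).
So x = 240 × 0.23 / 0.5919 ≈ 93.2590, and Bob receives 240 − x ≈ 146.7410.

146.74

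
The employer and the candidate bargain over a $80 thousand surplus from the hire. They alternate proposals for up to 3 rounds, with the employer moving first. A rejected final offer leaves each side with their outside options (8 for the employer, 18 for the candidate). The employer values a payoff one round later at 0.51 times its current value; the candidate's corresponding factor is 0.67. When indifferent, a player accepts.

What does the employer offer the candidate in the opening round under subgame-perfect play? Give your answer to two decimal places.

Round 3 (the employer proposes): the candidate gets 18 if talks fail, so the employer offers 18 and keeps 62.
Round 2 (the candidate proposes): the employer can get 62 next round, worth 0.51 × 62 = 31.62 now. The candidate offers 31.62 and keeps 80 − 31.62 = 48.38.
Round 1 (the employer proposes): the candidate can get 48.38 next round, worth 0.67 × 48.38 = 32.4146 now. The employer offers 32.4146 and keeps 80 − 32.4146 = 47.5854.

32.41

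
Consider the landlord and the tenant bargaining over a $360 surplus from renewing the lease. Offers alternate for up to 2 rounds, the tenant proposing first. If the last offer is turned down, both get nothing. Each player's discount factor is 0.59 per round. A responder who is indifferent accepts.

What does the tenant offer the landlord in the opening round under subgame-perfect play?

212.4

By backward induction:
Round 2 (the landlord proposes): the tenant will accept anything ≥ 0, so the landlord offers 0 and keeps 360.
Round 1 (the tenant proposes): the landlord can get 360 next round, worth 0.59 × 360 = 212.4 now, so the tenant offers 212.4, keeping 147.6.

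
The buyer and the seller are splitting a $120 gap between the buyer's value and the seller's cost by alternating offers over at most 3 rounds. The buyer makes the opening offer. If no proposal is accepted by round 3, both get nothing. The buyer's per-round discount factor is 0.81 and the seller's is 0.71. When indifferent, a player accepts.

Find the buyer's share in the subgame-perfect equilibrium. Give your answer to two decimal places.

Round 3 (the buyer proposes): the seller will accept anything ≥ 0, so the buyer offers 0 and keeps 120.
Round 2 (the seller proposes): the buyer can get 120 next round, worth 0.81 × 120 = 97.2 now; the seller offers that and keeps 22.8.
Round 1 (the buyer proposes): the seller can get 22.8 next round, worth 0.71 × 22.8 = 16.188 now, so the buyer offers 16.188, keeping 103.812.

103.81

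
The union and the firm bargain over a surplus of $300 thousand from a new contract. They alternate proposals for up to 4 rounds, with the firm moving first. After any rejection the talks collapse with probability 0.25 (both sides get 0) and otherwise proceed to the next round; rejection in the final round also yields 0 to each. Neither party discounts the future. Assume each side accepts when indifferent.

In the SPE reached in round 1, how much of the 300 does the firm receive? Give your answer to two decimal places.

Round 4 (the union proposes): the firm will accept anything ≥ 0, so the union offers 0 and keeps 300.
Round 3 (the firm proposes): rejecting gives the union an expected 0.75 × 300 = 225. The firm offers 225 and keeps 300 − 225 = 75.
Round 2 (the union proposes): rejecting gives the firm an expected 0.75 × 75 = 56.25, so the union offers 56.25, keeping 243.75.
Round 1 (the firm proposes): rejecting gives the union an expected 0.75 × 243.75 = 182.8125. The firm offers 182.8125 and keeps 300 − 182.8125 = 117.1875.

117.19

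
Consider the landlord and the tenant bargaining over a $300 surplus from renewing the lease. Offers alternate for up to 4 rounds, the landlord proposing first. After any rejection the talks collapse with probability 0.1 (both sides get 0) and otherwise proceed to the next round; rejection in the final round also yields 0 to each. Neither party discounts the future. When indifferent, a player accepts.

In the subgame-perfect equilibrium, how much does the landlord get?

54.3

By backward induction:
Round 4 (the tenant proposes): rejection yields 0 for the landlord; the tenant offers 0 and keeps 300.
Round 3 (the landlord proposes): rejecting gives the tenant an expected 0.9 × 300 = 270, so the landlord offers 270, keeping 30.
Round 2 (the tenant proposes): rejecting gives the landlord an expected 0.9 × 30 = 27. The tenant offers 27 and keeps 300 − 27 = 273.
Round 1 (the landlord proposes): rejecting gives the tenant an expected 0.9 × 273 = 245.7, so the landlord offers 245.7, keeping 54.3.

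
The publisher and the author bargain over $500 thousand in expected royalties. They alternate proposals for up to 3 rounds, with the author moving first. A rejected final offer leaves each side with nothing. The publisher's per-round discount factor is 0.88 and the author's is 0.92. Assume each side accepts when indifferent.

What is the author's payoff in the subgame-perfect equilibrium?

Round 3 (the author proposes): the publisher will accept anything ≥ 0, so the author offers 0 and keeps 500.
Round 2 (the publisher proposes): the author can get 500 next round, worth 0.92 × 500 = 460 now; the publisher offers that and keeps 40.
Round 1 (the author proposes): the publisher can get 40 next round, worth 0.88 × 40 = 35.2 now. The author offers 35.2 and keeps 500 − 35.2 = 464.8.

464.8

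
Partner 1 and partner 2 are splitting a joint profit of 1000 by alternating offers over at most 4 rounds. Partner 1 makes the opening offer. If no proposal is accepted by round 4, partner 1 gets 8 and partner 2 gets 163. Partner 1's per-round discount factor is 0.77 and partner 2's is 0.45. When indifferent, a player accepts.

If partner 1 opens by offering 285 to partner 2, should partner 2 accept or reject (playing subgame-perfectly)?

Round 4 (partner 2 proposes): partner 1 gets 8 if talks fail, so partner 2 offers 8 and keeps 992.
Round 3 (partner 1 proposes): partner 2 can get 992 next round, worth 0.45 × 992 = 446.4 now. Partner 1 offers 446.4 and keeps 1000 − 446.4 = 553.6.
Round 2 (partner 2 proposes): partner 1 can get 553.6 next round, worth 0.77 × 553.6 = 426.272 now. Partner 2 offers 426.272 and keeps 1000 − 426.272 = 573.728.
So by rejecting in round 1, partner 2 gets 573.728 next round, worth 0.45 × 573.728 = 258.1776 now.
Offer 285 ≥ 258.1776, so partner 2 accepts.

Accept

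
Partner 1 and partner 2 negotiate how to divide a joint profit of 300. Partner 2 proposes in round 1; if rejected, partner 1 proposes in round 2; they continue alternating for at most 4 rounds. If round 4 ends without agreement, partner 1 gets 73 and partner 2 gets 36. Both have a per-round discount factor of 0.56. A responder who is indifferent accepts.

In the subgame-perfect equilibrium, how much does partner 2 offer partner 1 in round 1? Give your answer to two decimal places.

120.28

Round 4 (partner 1 proposes): partner 2 gets 36 if talks fail, so partner 1 offers 36 and keeps 264.
Round 3 (partner 2 proposes): partner 1 can get 264 next round, worth 0.56 × 264 = 147.84 now, so partner 2 offers 147.84, keeping 152.16.
Round 2 (partner 1 proposes): partner 2 can get 152.16 next round, worth 0.56 × 152.16 = 85.2096 now; partner 1 offers that and keeps 214.7904.
Round 1 (partner 2 proposes): partner 1 can get 214.7904 next round, worth 0.56 × 214.7904 = 120.282624 now; partner 2 offers that and keeps 179.717376.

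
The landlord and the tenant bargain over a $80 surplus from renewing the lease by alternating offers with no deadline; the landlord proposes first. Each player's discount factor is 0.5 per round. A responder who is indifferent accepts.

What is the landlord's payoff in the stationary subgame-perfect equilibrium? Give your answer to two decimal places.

53.33

When the landlord proposes, the tenant accepts any offer worth at least 0.5 times what the tenant would get by proposing next round; and vice versa.
This gives x = 80 − 0.5y and y = 80 − 0.5x, where x and y are each side's share when it proposes.
Hence (1 − 0.5·0.5)x = 80(1 − 0.5), i.e. 0.75·x = 40.
x ≈ 53.3333; the tenant's share is 80 − x ≈ 26.6667.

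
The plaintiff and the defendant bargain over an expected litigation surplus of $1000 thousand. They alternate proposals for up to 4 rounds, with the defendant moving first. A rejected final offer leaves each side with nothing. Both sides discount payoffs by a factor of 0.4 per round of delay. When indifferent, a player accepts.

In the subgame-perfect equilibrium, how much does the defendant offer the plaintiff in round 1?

304

Work backward from the last round.
Round 4 (the plaintiff proposes): the defendant will accept anything ≥ 0, so the plaintiff offers 0 and keeps 1000.
Round 3 (the defendant proposes): the plaintiff can get 1000 next round, worth 0.4 × 1000 = 400 now. The defendant offers 400 and keeps 1000 − 400 = 600.
Round 2 (the plaintiff proposes): the defendant can get 600 next round, worth 0.4 × 600 = 240 now. The plaintiff offers 240 and keeps 1000 − 240 = 760.
Round 1 (the defendant proposes): the plaintiff can get 760 next round, worth 0.4 × 760 = 304 now. The defendant offers 304 and keeps 1000 − 304 = 696.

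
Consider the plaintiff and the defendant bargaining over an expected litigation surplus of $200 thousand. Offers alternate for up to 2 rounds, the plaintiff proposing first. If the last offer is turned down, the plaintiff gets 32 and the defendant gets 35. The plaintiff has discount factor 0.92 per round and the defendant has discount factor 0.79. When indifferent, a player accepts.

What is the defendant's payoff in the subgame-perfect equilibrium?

132.72

Solve by backward induction from round 2.
Round 2 (the defendant proposes): the plaintiff gets 32 if talks fail, so the defendant offers 32 and keeps 168.
Round 1 (the plaintiff proposes): the defendant can get 168 next round, worth 0.79 × 168 = 132.72 now, so the plaintiff offers 132.72, keeping 67.28.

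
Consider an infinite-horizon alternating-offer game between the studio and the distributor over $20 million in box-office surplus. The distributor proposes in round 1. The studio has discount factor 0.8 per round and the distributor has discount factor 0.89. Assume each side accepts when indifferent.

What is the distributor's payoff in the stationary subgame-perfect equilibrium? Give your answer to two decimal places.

Let x be the distributor's share when the distributor proposes and y be the studio's share when the studio proposes.
The studio accepts iff offered ≥ 0.8·y, so x = 20 − 0.8y. Symmetrically y = 20 − 0.89x.
Substituting: x = 20 − 0.8(20 − 0.89x), giving x(1 − 0.89·0.8) = 20(1 − 0.8).
So x = 20 × 0.2 / 0.288 ≈ 13.8889, and the studio receives 20 − x ≈ 6.1111.

13.89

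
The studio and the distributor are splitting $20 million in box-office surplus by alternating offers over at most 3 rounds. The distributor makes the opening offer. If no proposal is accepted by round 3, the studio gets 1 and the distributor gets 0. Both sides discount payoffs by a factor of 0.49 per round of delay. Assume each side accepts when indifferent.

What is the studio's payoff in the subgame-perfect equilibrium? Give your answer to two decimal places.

Round 3 (the distributor proposes): the studio gets 1 if talks fail, so the distributor offers 1 and keeps 19.
Round 2 (the studio proposes): the distributor can get 19 next round, worth 0.49 × 19 = 9.31 now. The studio offers 9.31 and keeps 20 − 9.31 = 10.69.
Round 1 (the distributor proposes): the studio can get 10.69 next round, worth 0.49 × 10.69 = 5.2381 now, so the distributor offers 5.2381, keeping 14.7619.

5.24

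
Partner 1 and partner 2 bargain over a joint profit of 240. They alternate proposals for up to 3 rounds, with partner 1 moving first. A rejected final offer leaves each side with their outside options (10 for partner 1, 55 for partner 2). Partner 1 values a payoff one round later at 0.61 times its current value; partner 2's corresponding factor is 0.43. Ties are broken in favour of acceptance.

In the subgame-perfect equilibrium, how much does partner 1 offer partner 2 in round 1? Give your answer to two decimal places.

54.67

Round 3 (partner 1 proposes): partner 2 gets 55 if talks fail, so partner 1 offers 55 and keeps 185.
Round 2 (partner 2 proposes): partner 1 can get 185 next round, worth 0.61 × 185 = 112.85 now, so partner 2 offers 112.85, keeping 127.15.
Round 1 (partner 1 proposes): partner 2 can get 127.15 next round, worth 0.43 × 127.15 = 54.6745 now; partner 1 offers that and keeps 185.3255.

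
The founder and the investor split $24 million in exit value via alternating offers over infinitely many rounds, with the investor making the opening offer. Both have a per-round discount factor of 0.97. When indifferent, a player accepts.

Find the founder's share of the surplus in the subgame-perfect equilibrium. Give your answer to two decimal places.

11.82

In a stationary SPE each proposer offers the other exactly their discounted continuation value.
If the investor keeps x when proposing and the founder keeps y when proposing, then x = 24 − 0.97y and y = 24 − 0.97x.
Solving: x = 24(1 − 0.97) / (1 − 0.97·0.97) = 0.72 / 0.0591 ≈ 12.1827.
The founder gets 24 − 12.1827 ≈ 11.8173.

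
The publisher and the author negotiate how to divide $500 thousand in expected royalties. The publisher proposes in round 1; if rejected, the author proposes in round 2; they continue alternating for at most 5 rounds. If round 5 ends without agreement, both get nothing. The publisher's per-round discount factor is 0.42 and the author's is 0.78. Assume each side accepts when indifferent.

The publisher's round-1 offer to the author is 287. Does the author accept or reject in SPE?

Round 5 (the publisher proposes): rejection yields 0 for the author; the publisher offers 0 and keeps 500.
Round 4 (the author proposes): the publisher can get 500 next round, worth 0.42 × 500 = 210 now; the author offers that and keeps 290.
Round 3 (the publisher proposes): the author can get 290 next round, worth 0.78 × 290 = 226.2 now, so the publisher offers 226.2, keeping 273.8.
Round 2 (the author proposes): the publisher can get 273.8 next round, worth 0.42 × 273.8 = 114.996 now, so the author offers 114.996, keeping 385.004.
So by rejecting in round 1, the author gets 385.004 next round, worth 0.78 × 385.004 = 300.30312 now.
Offer 287 < 300.30312, so the author rejects.

Reject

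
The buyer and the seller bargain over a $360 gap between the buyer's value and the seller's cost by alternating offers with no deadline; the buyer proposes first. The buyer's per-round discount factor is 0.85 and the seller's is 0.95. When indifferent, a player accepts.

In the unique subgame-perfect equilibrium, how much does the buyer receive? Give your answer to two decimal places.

93.51

When the buyer proposes, the seller accepts any offer worth at least 0.95 times what the seller would get by proposing next round; and vice versa.
This gives x = 360 − 0.95y and y = 360 − 0.85x, where x and y are each side's share when it proposes.
Hence (1 − 0.95·0.85)x = 360(1 − 0.95), i.e. 0.1925·x = 18.
x ≈ 93.5065; the seller's share is 360 − x ≈ 266.4935.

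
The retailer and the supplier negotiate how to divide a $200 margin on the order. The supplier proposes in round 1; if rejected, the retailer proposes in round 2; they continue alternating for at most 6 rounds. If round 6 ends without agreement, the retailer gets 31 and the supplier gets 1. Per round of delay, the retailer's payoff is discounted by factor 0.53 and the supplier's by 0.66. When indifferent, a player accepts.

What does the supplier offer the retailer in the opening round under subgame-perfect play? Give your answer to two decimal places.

61.55

Solve by backward induction from round 6.
Round 6 (the retailer proposes): the supplier gets 1 if talks fail, so the retailer offers 1 and keeps 199.
Round 5 (the supplier proposes): the retailer can get 199 next round, worth 0.53 × 199 = 105.47 now, so the supplier offers 105.47, keeping 94.53.
Round 4 (the retailer proposes): the supplier can get 94.53 next round, worth 0.66 × 94.53 = 62.3898 now. The retailer offers 62.3898 and keeps 200 − 62.3898 = 137.6102.
Round 3 (the supplier proposes): the retailer can get 137.6102 next round, worth 0.53 × 137.6102 = 72.933406 now. The supplier offers 72.933406 and keeps 200 − 72.933406 = 127.066594.
Round 2 (the retailer proposes): the supplier can get 127.066594 next round, worth 0.66 × 127.066594 = 83.86395204 now, so the retailer offers 83.86395204, keeping 116.13604796.
Round 1 (the supplier proposes): the retailer can get 116.13604796 next round, worth 0.53 × 116.13604796 = 61.5521054188 now; the supplier offers that and keeps 138.4478945812.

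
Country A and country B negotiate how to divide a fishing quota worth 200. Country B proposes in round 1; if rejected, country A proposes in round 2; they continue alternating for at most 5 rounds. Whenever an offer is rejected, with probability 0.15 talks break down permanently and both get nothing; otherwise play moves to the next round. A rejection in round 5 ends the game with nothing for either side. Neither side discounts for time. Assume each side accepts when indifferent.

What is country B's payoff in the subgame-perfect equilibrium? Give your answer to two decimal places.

Round 5 (country B proposes): rejection yields 0 for country A; country B offers 0 and keeps 200.
Round 4 (country A proposes): rejecting gives country B an expected 0.85 × 200 = 170. Country A offers 170 and keeps 200 − 170 = 30.
Round 3 (country B proposes): rejecting gives country A an expected 0.85 × 30 = 25.5; country B offers that and keeps 174.5.
Round 2 (country A proposes): rejecting gives country B an expected 0.85 × 174.5 = 148.325; country A offers that and keeps 51.675.
Round 1 (country B proposes): rejecting gives country A an expected 0.85 × 51.675 = 43.92375, so country B offers 43.92375, keeping 156.07625.

156.08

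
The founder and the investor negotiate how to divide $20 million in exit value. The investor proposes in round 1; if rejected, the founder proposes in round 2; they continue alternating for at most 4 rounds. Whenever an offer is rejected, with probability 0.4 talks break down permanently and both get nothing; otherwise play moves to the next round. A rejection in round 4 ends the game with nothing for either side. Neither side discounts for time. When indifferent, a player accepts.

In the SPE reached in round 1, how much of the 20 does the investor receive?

10.88

Round 4 (the founder proposes): rejection yields 0 for the investor; the founder offers 0 and keeps 20.
Round 3 (the investor proposes): rejecting gives the founder an expected 0.6 × 20 = 12; the investor offers that and keeps 8.
Round 2 (the founder proposes): rejecting gives the investor an expected 0.6 × 8 = 4.8; the founder offers that and keeps 15.2.
Round 1 (the investor proposes): rejecting gives the founder an expected 0.6 × 15.2 = 9.12. The investor offers 9.12 and keeps 20 − 9.12 = 10.88.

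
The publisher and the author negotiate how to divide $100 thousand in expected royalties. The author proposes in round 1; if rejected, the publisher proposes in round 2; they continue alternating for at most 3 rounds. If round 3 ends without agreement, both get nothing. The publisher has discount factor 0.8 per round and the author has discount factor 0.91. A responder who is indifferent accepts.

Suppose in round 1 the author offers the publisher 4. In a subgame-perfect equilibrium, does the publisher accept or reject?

Round 3 (the author proposes): rejection yields 0 for the publisher; the author offers 0 and keeps 100.
Round 2 (the publisher proposes): the author can get 100 next round, worth 0.91 × 100 = 91 now. The publisher offers 91 and keeps 100 − 91 = 9.
So by rejecting in round 1, the publisher gets 9 next round, worth 0.8 × 9 = 7.2 now.
Offer 4 < 7.2, so the publisher rejects.

Reject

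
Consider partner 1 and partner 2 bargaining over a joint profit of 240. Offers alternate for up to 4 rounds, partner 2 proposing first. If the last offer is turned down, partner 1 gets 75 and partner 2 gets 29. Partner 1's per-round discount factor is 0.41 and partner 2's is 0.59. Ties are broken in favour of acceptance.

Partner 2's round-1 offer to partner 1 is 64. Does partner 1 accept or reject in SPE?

Accept

Round 4 (partner 1 proposes): partner 2 gets 29 if talks fail, so partner 1 offers 29 and keeps 211.
Round 3 (partner 2 proposes): partner 1 can get 211 next round, worth 0.41 × 211 = 86.51 now; partner 2 offers that and keeps 153.49.
Round 2 (partner 1 proposes): partner 2 can get 153.49 next round, worth 0.59 × 153.49 = 90.5591 now, so partner 1 offers 90.5591, keeping 149.4409.
So by rejecting in round 1, partner 1 gets 149.4409 next round, worth 0.41 × 149.4409 = 61.270769 now.
Offer 64 ≥ 61.270769, so partner 1 accepts.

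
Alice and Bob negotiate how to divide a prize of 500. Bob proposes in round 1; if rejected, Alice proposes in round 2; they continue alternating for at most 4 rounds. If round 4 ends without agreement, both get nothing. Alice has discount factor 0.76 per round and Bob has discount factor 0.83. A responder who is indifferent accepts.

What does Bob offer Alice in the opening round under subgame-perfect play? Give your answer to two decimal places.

304.30

Round 4 (Alice proposes): Bob will accept anything ≥ 0, so Alice offers 0 and keeps 500.
Round 3 (Bob proposes): Alice can get 500 next round, worth 0.76 × 500 = 380 now. Bob offers 380 and keeps 500 − 380 = 120.
Round 2 (Alice proposes): Bob can get 120 next round, worth 0.83 × 120 = 99.6 now. Alice offers 99.6 and keeps 500 − 99.6 = 400.4.
Round 1 (Bob proposes): Alice can get 400.4 next round, worth 0.76 × 400.4 = 304.304 now, so Bob offers 304.304, keeping 195.696.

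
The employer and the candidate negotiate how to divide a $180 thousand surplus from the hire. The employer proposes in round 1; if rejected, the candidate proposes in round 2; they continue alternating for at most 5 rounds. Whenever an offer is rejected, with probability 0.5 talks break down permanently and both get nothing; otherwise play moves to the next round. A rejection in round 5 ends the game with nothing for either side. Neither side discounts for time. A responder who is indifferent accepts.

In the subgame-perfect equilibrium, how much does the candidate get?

Round 5 (the employer proposes): rejection yields 0 for the candidate; the employer offers 0 and keeps 180.
Round 4 (the candidate proposes): rejecting gives the employer an expected 0.5 × 180 = 90. The candidate offers 90 and keeps 180 − 90 = 90.
Round 3 (the employer proposes): rejecting gives the candidate an expected 0.5 × 90 = 45. The employer offers 45 and keeps 180 − 45 = 135.
Round 2 (the candidate proposes): rejecting gives the employer an expected 0.5 × 135 = 67.5; the candidate offers that and keeps 112.5.
Round 1 (the employer proposes): rejecting gives the candidate an expected 0.5 × 112.5 = 56.25, so the employer offers 56.25, keeping 123.75.

56.25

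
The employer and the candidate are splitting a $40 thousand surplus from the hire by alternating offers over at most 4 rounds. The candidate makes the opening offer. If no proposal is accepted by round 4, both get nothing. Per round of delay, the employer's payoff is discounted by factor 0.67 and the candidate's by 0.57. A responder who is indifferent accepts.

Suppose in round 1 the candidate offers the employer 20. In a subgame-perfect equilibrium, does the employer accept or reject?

Work out the employer's continuation value if the offer is rejected.
Round 4 (the employer proposes): the candidate will accept anything ≥ 0, so the employer offers 0 and keeps 40.
Round 3 (the candidate proposes): the employer can get 40 next round, worth 0.67 × 40 = 26.8 now. The candidate offers 26.8 and keeps 40 − 26.8 = 13.2.
Round 2 (the employer proposes): the candidate can get 13.2 next round, worth 0.57 × 13.2 = 7.524 now, so the employer offers 7.524, keeping 32.476.
So by rejecting in round 1, the employer gets 32.476 next round, worth 0.67 × 32.476 = 21.75892 now.
Offer 20 < 21.75892, so the employer rejects.

Reject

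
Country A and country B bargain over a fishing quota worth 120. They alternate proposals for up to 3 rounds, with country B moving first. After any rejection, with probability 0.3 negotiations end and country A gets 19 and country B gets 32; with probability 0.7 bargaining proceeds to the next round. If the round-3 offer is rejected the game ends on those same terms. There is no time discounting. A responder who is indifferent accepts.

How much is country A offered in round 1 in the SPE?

Round 3 (country B proposes): country A gets 19 if talks fail, so country B offers 19 and keeps 101.
Round 2 (country A proposes): rejecting gives country B an expected 0.7 × 101 + 0.3 × 32 = 80.3, so country A offers 80.3, keeping 39.7.
Round 1 (country B proposes): rejecting gives country A an expected 0.7 × 39.7 + 0.3 × 19 = 33.49, so country B offers 33.49, keeping 86.51.

33.49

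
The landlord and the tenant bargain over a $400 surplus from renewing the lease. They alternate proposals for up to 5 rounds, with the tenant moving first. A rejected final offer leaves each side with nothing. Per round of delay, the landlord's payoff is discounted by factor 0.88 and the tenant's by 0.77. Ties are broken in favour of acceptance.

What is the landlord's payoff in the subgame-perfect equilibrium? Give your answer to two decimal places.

Solve by backward induction from round 5.
Round 5 (the tenant proposes): rejection yields 0 for the landlord; the tenant offers 0 and keeps 400.
Round 4 (the landlord proposes): the tenant can get 400 next round, worth 0.77 × 400 = 308 now, so the landlord offers 308, keeping 92.
Round 3 (the tenant proposes): the landlord can get 92 next round, worth 0.88 × 92 = 80.96 now; the tenant offers that and keeps 319.04.
Round 2 (the landlord proposes): the tenant can get 319.04 next round, worth 0.77 × 319.04 = 245.6608 now, so the landlord offers 245.6608, keeping 154.3392.
Round 1 (the tenant proposes): the landlord can get 154.3392 next round, worth 0.88 × 154.3392 = 135.818496 now; the tenant offers that and keeps 264.181504.

135.82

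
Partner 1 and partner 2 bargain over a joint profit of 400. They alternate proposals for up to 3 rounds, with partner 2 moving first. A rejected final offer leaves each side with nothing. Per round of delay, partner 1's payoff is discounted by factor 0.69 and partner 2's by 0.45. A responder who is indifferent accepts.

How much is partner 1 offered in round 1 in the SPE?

151.8

Round 3 (partner 2 proposes): rejection yields 0 for partner 1; partner 2 offers 0 and keeps 400.
Round 2 (partner 1 proposes): partner 2 can get 400 next round, worth 0.45 × 400 = 180 now, so partner 1 offers 180, keeping 220.
Round 1 (partner 2 proposes): partner 1 can get 220 next round, worth 0.69 × 220 = 151.8 now; partner 2 offers that and keeps 248.2.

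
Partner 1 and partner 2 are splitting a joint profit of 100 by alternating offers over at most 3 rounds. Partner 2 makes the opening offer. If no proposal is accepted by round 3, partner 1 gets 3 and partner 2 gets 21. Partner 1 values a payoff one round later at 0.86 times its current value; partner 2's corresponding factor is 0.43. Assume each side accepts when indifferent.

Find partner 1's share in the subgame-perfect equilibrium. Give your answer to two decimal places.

50.13

Round 3 (partner 2 proposes): partner 1 gets 3 if talks fail, so partner 2 offers 3 and keeps 97.
Round 2 (partner 1 proposes): partner 2 can get 97 next round, worth 0.43 × 97 = 41.71 now. Partner 1 offers 41.71 and keeps 100 − 41.71 = 58.29.
Round 1 (partner 2 proposes): partner 1 can get 58.29 next round, worth 0.86 × 58.29 = 50.1294 now, so partner 2 offers 50.1294, keeping 49.8706.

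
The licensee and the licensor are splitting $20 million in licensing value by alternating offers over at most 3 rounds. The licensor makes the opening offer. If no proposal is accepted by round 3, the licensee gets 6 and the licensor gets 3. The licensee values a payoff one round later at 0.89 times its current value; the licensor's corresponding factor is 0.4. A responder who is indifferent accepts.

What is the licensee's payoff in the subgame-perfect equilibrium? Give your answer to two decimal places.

12.82

Solve by backward induction from round 3.
Round 3 (the licensor proposes): the licensee gets 6 if talks fail, so the licensor offers 6 and keeps 14.
Round 2 (the licensee proposes): the licensor can get 14 next round, worth 0.4 × 14 = 5.6 now, so the licensee offers 5.6, keeping 14.4.
Round 1 (the licensor proposes): the licensee can get 14.4 next round, worth 0.89 × 14.4 = 12.816 now, so the licensor offers 12.816, keeping 7.184.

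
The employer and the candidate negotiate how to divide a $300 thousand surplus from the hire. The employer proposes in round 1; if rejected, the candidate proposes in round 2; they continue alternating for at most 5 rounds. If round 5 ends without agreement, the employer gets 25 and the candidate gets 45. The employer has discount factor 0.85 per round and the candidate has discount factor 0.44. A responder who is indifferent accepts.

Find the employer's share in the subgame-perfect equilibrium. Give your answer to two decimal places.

Round 5 (the employer proposes): the candidate gets 45 if talks fail, so the employer offers 45 and keeps 255.
Round 4 (the candidate proposes): the employer can get 255 next round, worth 0.85 × 255 = 216.75 now; the candidate offers that and keeps 83.25.
Round 3 (the employer proposes): the candidate can get 83.25 next round, worth 0.44 × 83.25 = 36.63 now. The employer offers 36.63 and keeps 300 − 36.63 = 263.37.
Round 2 (the candidate proposes): the employer can get 263.37 next round, worth 0.85 × 263.37 = 223.8645 now, so the candidate offers 223.8645, keeping 76.1355.
Round 1 (the employer proposes): the candidate can get 76.1355 next round, worth 0.44 × 76.1355 = 33.49962 now; the employer offers that and keeps 266.50038.

266.50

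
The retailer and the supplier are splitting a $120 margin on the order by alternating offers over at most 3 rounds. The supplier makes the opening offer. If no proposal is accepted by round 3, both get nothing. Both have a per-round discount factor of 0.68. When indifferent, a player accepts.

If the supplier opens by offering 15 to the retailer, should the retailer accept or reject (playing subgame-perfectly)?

Reject

Round 3 (the supplier proposes): the retailer will accept anything ≥ 0, so the supplier offers 0 and keeps 120.
Round 2 (the retailer proposes): the supplier can get 120 next round, worth 0.68 × 120 = 81.6 now; the retailer offers that and keeps 38.4.
So by rejecting in round 1, the retailer gets 38.4 next round, worth 0.68 × 38.4 = 26.112 now.
Offer 15 < 26.112, so the retailer rejects.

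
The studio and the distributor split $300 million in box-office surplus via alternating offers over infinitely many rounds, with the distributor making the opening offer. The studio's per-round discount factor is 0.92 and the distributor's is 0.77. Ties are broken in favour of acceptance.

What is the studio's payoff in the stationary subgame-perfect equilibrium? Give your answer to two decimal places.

When the distributor proposes, the studio accepts any offer worth at least 0.92 times what the studio would get by proposing next round; and vice versa.
This gives x = 300 − 0.92y and y = 300 − 0.77x, where x and y are each side's share when it proposes.
Hence (1 − 0.92·0.77)x = 300(1 − 0.92), i.e. 0.2916·x = 24.
x ≈ 82.3045; the studio's share is 300 − x ≈ 217.6955.

217.70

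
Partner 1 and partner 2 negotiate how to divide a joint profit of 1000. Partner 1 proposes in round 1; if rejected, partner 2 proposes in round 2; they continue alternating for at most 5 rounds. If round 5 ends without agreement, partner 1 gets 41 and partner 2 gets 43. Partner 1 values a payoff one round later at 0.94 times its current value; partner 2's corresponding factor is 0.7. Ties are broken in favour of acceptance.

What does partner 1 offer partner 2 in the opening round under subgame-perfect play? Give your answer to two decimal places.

88.25

By backward induction:
Round 5 (partner 1 proposes): partner 2 gets 43 if talks fail, so partner 1 offers 43 and keeps 957.
Round 4 (partner 2 proposes): partner 1 can get 957 next round, worth 0.94 × 957 = 899.58 now; partner 2 offers that and keeps 100.42.
Round 3 (partner 1 proposes): partner 2 can get 100.42 next round, worth 0.7 × 100.42 = 70.294 now. Partner 1 offers 70.294 and keeps 1000 − 70.294 = 929.706.
Round 2 (partner 2 proposes): partner 1 can get 929.706 next round, worth 0.94 × 929.706 = 873.92364 now, so partner 2 offers 873.92364, keeping 126.07636.
Round 1 (partner 1 proposes): partner 2 can get 126.07636 next round, worth 0.7 × 126.07636 = 88.253452 now. Partner 1 offers 88.253452 and keeps 1000 − 88.253452 = 911.746548.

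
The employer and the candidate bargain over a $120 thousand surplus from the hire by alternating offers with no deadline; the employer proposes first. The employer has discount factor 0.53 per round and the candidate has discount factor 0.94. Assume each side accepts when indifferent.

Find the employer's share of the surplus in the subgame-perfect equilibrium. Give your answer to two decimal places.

14.35

When the employer proposes, the candidate accepts any offer worth at least 0.94 times what the candidate would get by proposing next round; and vice versa.
This gives x = 120 − 0.94y and y = 120 − 0.53x, where x and y are each side's share when it proposes.
Hence (1 − 0.94·0.53)x = 120(1 − 0.94), i.e. 0.5018·x = 7.2.
x ≈ 14.3483; the candidate's share is 120 − x ≈ 105.6517.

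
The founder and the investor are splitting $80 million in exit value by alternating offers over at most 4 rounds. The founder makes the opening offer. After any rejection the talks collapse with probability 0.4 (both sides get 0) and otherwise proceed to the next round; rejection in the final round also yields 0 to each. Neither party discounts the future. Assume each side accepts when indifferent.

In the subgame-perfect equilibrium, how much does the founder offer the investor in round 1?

Round 4 (the investor proposes): the founder will accept anything ≥ 0, so the investor offers 0 and keeps 80.
Round 3 (the founder proposes): rejecting gives the investor an expected 0.6 × 80 = 48; the founder offers that and keeps 32.
Round 2 (the investor proposes): rejecting gives the founder an expected 0.6 × 32 = 19.2; the investor offers that and keeps 60.8.
Round 1 (the founder proposes): rejecting gives the investor an expected 0.6 × 60.8 = 36.48; the founder offers that and keeps 43.52.

36.48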